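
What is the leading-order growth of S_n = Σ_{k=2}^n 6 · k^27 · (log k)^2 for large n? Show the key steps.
S_n ~ 3 · n^28 · (log n)^2 / 14

By integral comparison, S_n = ∫_1^n 6 · x^27 · (log x)^2 dx + O(n^27 · (log n)^2). For the integral, the leading term of ∫_1^n x^27 (log x)^2 dx is n^28/28 · (log n)^2 (by repeated integration by parts; each step lowers the log-exponent and produces a relatively O(1/log n) correction). Hence S_n ~ 3 · n^28 · (log n)^2 / 14.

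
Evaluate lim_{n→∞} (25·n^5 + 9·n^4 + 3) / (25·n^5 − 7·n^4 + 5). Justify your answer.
lim = 25/25 = 1

For large n the leading n^5 terms dominate both numerator and denominator. Dividing top and bottom by n^5, every other term tends to 0, leaving 25/25 = 1.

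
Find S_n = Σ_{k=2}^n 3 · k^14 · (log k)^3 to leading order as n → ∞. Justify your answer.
S_n ~ n^15 · (log n)^3 / 5

By integral comparison, S_n = ∫_1^n 3 · x^14 · (log x)^3 dx + O(n^14 · (log n)^3). For the integral, the leading term of ∫_1^n x^14 (log x)^3 dx is n^15/15 · (log n)^3 (by repeated integration by parts; each step lowers the log-exponent and produces a relatively O(1/log n) correction). Hence S_n ~ n^15 · (log n)^3 / 5.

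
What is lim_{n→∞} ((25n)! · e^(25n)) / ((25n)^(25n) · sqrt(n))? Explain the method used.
lim = sqrt(2π·25)

Stirling: (25n)! ~ sqrt(2π·25n) · (25n/e)^(25n). Hence
  (25n)! · e^(25n) / (25n)^(25n) ~ sqrt(2π·25n).
Dividing by sqrt(n): sqrt(2π·25n) / sqrt(n) = sqrt(2π·25) · n^((1−1)/2), so the limit is sqrt(2π·25).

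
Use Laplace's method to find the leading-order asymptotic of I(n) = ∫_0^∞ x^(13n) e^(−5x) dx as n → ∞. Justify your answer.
I(n) ~ (sqrt(2π·13n) / 5) · (13n/(5e))^(13n)

Write the integrand as exp(13n ln x − 5x) and set f(x) = 13n ln x − 5x. Then f'(x) = 13n/x − 5 = 0 at x* = 13n/5, and f''(x*) = −13n/x*^2 = −5^2/(13n). Laplace's method (interior maximum) gives
  I(n) ~ e^(f(x*)) · sqrt(2π / |f''(x*)|)
        = exp(13n ln(13n/5) − 13n) · sqrt(2π · 13n / 5^2)
        = (13n/5)^(13n) e^(−13n) · sqrt(2π·13n) / 5
        = (sqrt(2π·13n) / 5) · (13n/(5e))^(13n).
This matches Γ(13n+1)/5^(13n+1) with Stirling applied to Γ.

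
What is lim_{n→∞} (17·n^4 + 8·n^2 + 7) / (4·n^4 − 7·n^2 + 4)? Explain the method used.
lim = 17/4

For large n the leading n^4 terms dominate both numerator and denominator. Dividing top and bottom by n^4, every other term tends to 0, leaving 17/4.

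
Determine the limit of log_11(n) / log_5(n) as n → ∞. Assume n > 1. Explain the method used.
lim = ln(5) / ln(11) = log_11(5)

Change of base: log_11(n) = ln n / ln 11 and log_5(n) = ln n / ln 5. The ratio is (ln n / ln 11) · (ln 5 / ln n) = ln 5 / ln 11, a constant independent of n. So the limit is ln 5 / ln 11 = log_11(5).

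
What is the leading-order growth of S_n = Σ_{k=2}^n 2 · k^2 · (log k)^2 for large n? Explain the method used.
S_n ~ 2 · n^3 · (log n)^2 / 3

By integral comparison, S_n = ∫_1^n 2 · x^2 · (log x)^2 dx + O(n^2 · (log n)^2). For the integral, the leading term of ∫_1^n x^2 (log x)^2 dx is n^3/3 · (log n)^2 (by repeated integration by parts; each step lowers the log-exponent and produces a relatively O(1/log n) correction). Hence S_n ~ 2 · n^3 · (log n)^2 / 3.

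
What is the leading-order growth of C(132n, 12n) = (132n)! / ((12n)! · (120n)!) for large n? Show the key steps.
C(132n, 12n) ~ (285311670611/10000000000)^(12n) · sqrt(11/(20π·12n))

Write N = 12n. Apply Stirling to each factorial:
  (11N)! ~ sqrt(2π·11N) · (11N/e)^(11N),
  N! ~ sqrt(2π N) · (N/e)^N,
  (10N)! ~ sqrt(2π·10N) · (10N/e)^(10N).
The exponential factors combine to (11N)^(11N) / (N^N · (10N)^(10N)) = 11^(11N)/10^(10N) = (11^11/10^10)^N = (285311670611/10000000000)^N.
The square-root prefactors combine to sqrt(2π·11N) / (sqrt(2π N)·sqrt(2π·10N)) = sqrt(11 / (2π·10·N)) = sqrt(11/(20π·12n)).
Substituting N = 12n: C(132n, 12n) ~ (285311670611/10000000000)^(12n) · sqrt(11/(20π·12n)).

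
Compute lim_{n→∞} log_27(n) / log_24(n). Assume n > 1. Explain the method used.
lim = ln(24) / ln(27) = log_27(24)

Change of base: log_27(n) = ln n / ln 27 and log_24(n) = ln n / ln 24. The ratio is (ln n / ln 27) · (ln 24 / ln n) = ln 24 / ln 27, a constant independent of n. So the limit is ln 24 / ln 27 = log_27(24).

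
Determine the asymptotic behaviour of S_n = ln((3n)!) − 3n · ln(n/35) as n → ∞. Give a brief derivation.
S_n ~ 3n · (ln 105 − 1) + O(ln n)

Stirling: ln((3n)!) = 3n ln(3n) − 3n + O(ln n).
  S_n = 3n ln(3n) − 3n − 3n ln(n/35) + O(ln n)
      = 3n ln(3n) − 3n ln n + 3n ln 35 − 3n + O(ln n)
      = 3n ln 3 + 3n ln 35 − 3n + O(ln n)
      = 3n (ln 105 − 1) + O(ln n).
Numerically ln(105) − 1 ≈ 3.6540.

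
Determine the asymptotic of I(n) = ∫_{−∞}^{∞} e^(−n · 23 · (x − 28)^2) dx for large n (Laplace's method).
I(n) = sqrt(π/(23n))

Here φ(x) = 23 · (x − 28)^2 has its unique minimum at x* = 28 with φ(x*) = 0 and φ''(x*) = 46. Laplace's method gives
  I(n) ~ e^(−n φ(x*)) · sqrt(2π / (n · φ''(x*))) = sqrt(2π / (46n)) = sqrt(π/(23n)).
This is exact: substituting u = (x − 28)·sqrt(23n) gives I(n) = (1/sqrt(23n)) ∫_{−∞}^{∞} e^(−u^2) du = sqrt(π/(23n)).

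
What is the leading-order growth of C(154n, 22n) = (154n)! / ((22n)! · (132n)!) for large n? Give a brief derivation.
C(154n, 22n) ~ (823543/46656)^(22n) · sqrt(7/(12π·22n))

Write N = 22n. Apply Stirling to each factorial:
  (7N)! ~ sqrt(2π·7N) · (7N/e)^(7N),
  N! ~ sqrt(2π N) · (N/e)^N,
  (6N)! ~ sqrt(2π·6N) · (6N/e)^(6N).
The exponential factors combine to (7N)^(7N) / (N^N · (6N)^(6N)) = 7^(7N)/6^(6N) = (7^7/6^6)^N = (823543/46656)^N.
The square-root prefactors combine to sqrt(2π·7N) / (sqrt(2π N)·sqrt(2π·6N)) = sqrt(7 / (2π·6·N)) = sqrt(7/(12π·22n)).
Substituting N = 22n: C(154n, 22n) ~ (823543/46656)^(22n) · sqrt(7/(12π·22n)).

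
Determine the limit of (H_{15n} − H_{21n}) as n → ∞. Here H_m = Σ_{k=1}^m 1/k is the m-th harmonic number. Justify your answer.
lim = ln(15/21) = ln(5/7)

Euler-Maclaurin gives H_m = ln m + γ + 1/(2m) + O(1/m^2). The γ and O(1/m) terms cancel in the difference:
  H_{15n} − H_{21n} = ln(15n) − ln(21n) + O(1/n) = ln(15/21) + O(1/n).
Hence the limit is ln(15/21) = ln(5/7).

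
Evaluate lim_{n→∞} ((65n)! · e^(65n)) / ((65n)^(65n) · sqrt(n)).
lim = sqrt(2π·65)

Stirling: (65n)! ~ sqrt(2π·65n) · (65n/e)^(65n). Hence
  (65n)! · e^(65n) / (65n)^(65n) ~ sqrt(2π·65n).
Dividing by sqrt(n): sqrt(2π·65n) / sqrt(n) = sqrt(2π·65) · n^((1−1)/2), so the limit is sqrt(2π·65).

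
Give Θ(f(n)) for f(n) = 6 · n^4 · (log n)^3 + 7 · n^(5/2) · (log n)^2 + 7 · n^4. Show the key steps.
f(n) ∈ Θ(n^4 · (log n)^3)

Compare the terms by growth order. For large n, n^a · (log n)^b dominates n^a' · (log n)^b' iff a > a', or (a = a' and b > b'). Ranking the 3 terms shows the dominant one is 6 · n^4 · (log n)^3. Hence f(n) ∈ Θ(n^4 · (log n)^3).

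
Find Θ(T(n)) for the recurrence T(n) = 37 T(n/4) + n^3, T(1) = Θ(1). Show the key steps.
T(n) = Θ(n^3)

log_4 37 ≈ 2.605. f(n) = n^3 dominates n^(log_4 37) since 3 > 2.605, and the regularity condition a·f(n/b) = 37·(n/4)^3 = (37/64)·n^3 ≤ c·f(n) holds with c = 37/64 ≈ 0.578 < 1. So this is Case 3: T(n) = Θ(f(n)) = Θ(n^3).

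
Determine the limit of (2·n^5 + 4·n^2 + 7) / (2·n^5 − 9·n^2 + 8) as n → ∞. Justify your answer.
lim = 2/2 = 1

For large n the leading n^5 terms dominate both numerator and denominator. Dividing top and bottom by n^5, every other term tends to 0, leaving 2/2 = 1.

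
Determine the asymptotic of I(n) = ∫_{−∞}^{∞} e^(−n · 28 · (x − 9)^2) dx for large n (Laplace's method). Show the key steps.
I(n) = sqrt(π/(28n))

Here φ(x) = 28 · (x − 9)^2 has its unique minimum at x* = 9 with φ(x*) = 0 and φ''(x*) = 56. Laplace's method gives
  I(n) ~ e^(−n φ(x*)) · sqrt(2π / (n · φ''(x*))) = sqrt(2π / (56n)) = sqrt(π/(28n)).
This is exact: substituting u = (x − 9)·sqrt(28n) gives I(n) = (1/sqrt(28n)) ∫_{−∞}^{∞} e^(−u^2) du = sqrt(π/(28n)).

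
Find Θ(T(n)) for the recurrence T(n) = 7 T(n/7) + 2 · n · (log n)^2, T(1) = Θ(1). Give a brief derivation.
T(n) = Θ(n · (log n)^3)

Here log_7 7 = 1 and f(n) = 2 · n · (log n)^2 = Θ(n^(log_7 7) · (log n)^2). This is the extended Case 2 of the master theorem (f matches the critical exponent up to log factors), giving T(n) = Θ(n^(log_7 7) · (log n)^(2+1)) = Θ(n · (log n)^3).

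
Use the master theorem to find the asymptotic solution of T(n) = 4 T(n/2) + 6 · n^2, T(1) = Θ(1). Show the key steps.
T(n) = Θ(n^2 log n)

log_2 4 = 2, and f(n) = 6 · n^2 = Θ(n^(log_2 4)). This is Case 2 of the master theorem: T(n) = Θ(f(n) · log n) = Θ(n^2 log n).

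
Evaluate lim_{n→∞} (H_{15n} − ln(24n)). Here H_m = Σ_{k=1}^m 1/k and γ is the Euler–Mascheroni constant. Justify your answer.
lim = ln(5/8) + γ

By Euler-Maclaurin, H_m = ln m + γ + O(1/m). So
  H_{15n} − ln(24n) = ln(15n) + γ − ln(24n) + O(1/n)
                       = ln(15/24) + γ + O(1/n).
Hence the limit is ln(15/24) + γ (= ln(5/8)).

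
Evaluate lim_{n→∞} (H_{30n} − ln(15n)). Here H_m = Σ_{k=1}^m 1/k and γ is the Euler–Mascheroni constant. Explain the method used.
lim = ln 2 + γ

By Euler-Maclaurin, H_m = ln m + γ + O(1/m). So
  H_{30n} − ln(15n) = ln(30n) + γ − ln(15n) + O(1/n)
                       = ln(30/15) + γ + O(1/n).
Hence the limit is ln(30/15) + γ (= ln 2).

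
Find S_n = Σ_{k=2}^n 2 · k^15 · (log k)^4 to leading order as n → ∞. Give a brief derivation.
S_n ~ n^16 · (log n)^4 / 8

By integral comparison, S_n = ∫_1^n 2 · x^15 · (log x)^4 dx + O(n^15 · (log n)^4). For the integral, the leading term of ∫_1^n x^15 (log x)^4 dx is n^16/16 · (log n)^4 (by repeated integration by parts; each step lowers the log-exponent and produces a relatively O(1/log n) correction). Hence S_n ~ n^16 · (log n)^4 / 8.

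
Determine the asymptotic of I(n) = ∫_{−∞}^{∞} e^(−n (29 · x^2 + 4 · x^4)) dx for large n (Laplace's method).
I(n) ~ sqrt(π/(29n))

φ(x) = 29 · x^2 + 4 · x^4 has its unique global minimum at x* = 0 (since φ'(x) = 58x + 16x^3 = 0 only at x = 0 for real x with both coefficients positive, and φ → ∞ as |x| → ∞). At x* = 0, φ(0) = 0 and φ''(0) = 58. Laplace's method then gives
  I(n) ~ sqrt(2π / (n · φ''(0))) · e^(−n φ(0)) = sqrt(2π / (58n)) = sqrt(π/(29n)).
The 4 · x^4 term contributes only at subleading order (an O(1/n) relative correction).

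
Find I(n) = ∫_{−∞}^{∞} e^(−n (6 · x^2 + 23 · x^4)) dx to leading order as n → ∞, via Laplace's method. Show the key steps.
I(n) ~ sqrt(π/(6n))

φ(x) = 6 · x^2 + 23 · x^4 has its unique global minimum at x* = 0 (since φ'(x) = 12x + 92x^3 = 0 only at x = 0 for real x with both coefficients positive, and φ → ∞ as |x| → ∞). At x* = 0, φ(0) = 0 and φ''(0) = 12. Laplace's method then gives
  I(n) ~ sqrt(2π / (n · φ''(0))) · e^(−n φ(0)) = sqrt(2π / (12n)) = sqrt(π/(6n)).
The 23 · x^4 term contributes only at subleading order (an O(1/n) relative correction).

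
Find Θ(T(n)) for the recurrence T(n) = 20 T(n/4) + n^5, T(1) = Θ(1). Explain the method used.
T(n) = Θ(n^5)

log_4 20 ≈ 2.161. f(n) = n^5 dominates n^(log_4 20) since 5 > 2.161, and the regularity condition a·f(n/b) = 20·(n/4)^5 = (20/1024)·n^5 ≤ c·f(n) holds with c = 20/1024 ≈ 0.0195 < 1. So this is Case 3: T(n) = Θ(f(n)) = Θ(n^5).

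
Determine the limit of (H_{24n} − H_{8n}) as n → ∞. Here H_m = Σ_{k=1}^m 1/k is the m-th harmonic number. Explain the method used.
lim = ln(24/8) = ln 3

Euler-Maclaurin gives H_m = ln m + γ + 1/(2m) + O(1/m^2). The γ and O(1/m) terms cancel in the difference:
  H_{24n} − H_{8n} = ln(24n) − ln(8n) + O(1/n) = ln(24/8) + O(1/n).
Hence the limit is ln(24/8) = ln 3.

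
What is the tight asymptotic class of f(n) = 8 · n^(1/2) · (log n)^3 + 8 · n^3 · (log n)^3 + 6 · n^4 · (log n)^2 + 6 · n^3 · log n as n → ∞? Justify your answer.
f(n) ∈ Θ(n^4 · (log n)^2)

Compare the terms by growth order. For large n, n^a · (log n)^b dominates n^a' · (log n)^b' iff a > a', or (a = a' and b > b'). Ranking the 4 terms shows the dominant one is 6 · n^4 · (log n)^2. Hence f(n) ∈ Θ(n^4 · (log n)^2).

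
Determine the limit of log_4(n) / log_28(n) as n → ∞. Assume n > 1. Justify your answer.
lim = ln(28) / ln(4) = log_4(28)

Change of base: log_4(n) = ln n / ln 4 and log_28(n) = ln n / ln 28. The ratio is (ln n / ln 4) · (ln 28 / ln n) = ln 28 / ln 4, a constant independent of n. So the limit is ln 28 / ln 4 = log_4(28).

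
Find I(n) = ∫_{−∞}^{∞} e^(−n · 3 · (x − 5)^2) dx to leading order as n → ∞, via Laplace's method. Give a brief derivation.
I(n) = sqrt(π/(3n))

Here φ(x) = 3 · (x − 5)^2 has its unique minimum at x* = 5 with φ(x*) = 0 and φ''(x*) = 6. Laplace's method gives
  I(n) ~ e^(−n φ(x*)) · sqrt(2π / (n · φ''(x*))) = sqrt(2π / (6n)) = sqrt(π/(3n)).
This is exact: substituting u = (x − 5)·sqrt(3n) gives I(n) = (1/sqrt(3n)) ∫_{−∞}^{∞} e^(−u^2) du = sqrt(π/(3n)).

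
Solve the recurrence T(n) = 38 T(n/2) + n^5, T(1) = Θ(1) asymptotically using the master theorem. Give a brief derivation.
T(n) = Θ(n^(log_2 38))

Master theorem: compare f(n) = n^5 to n^(log_2 38) where log_2 38 ≈ 5.248. Since 5 < log_2 38, we have f(n) = O(n^(log_2 38 − ε)) for some ε > 0 — Case 1. Hence T(n) = Θ(n^(log_2 38)).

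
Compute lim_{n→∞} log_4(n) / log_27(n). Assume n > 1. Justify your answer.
lim = ln(27) / ln(4) = log_4(27)

Change of base: log_4(n) = ln n / ln 4 and log_27(n) = ln n / ln 27. The ratio is (ln n / ln 4) · (ln 27 / ln n) = ln 27 / ln 4, a constant independent of n. So the limit is ln 27 / ln 4 = log_4(27).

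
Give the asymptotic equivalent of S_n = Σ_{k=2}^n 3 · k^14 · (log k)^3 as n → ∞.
S_n ~ n^15 · (log n)^3 / 5

By integral comparison, S_n = ∫_1^n 3 · x^14 · (log x)^3 dx + O(n^14 · (log n)^3). For the integral, the leading term of ∫_1^n x^14 (log x)^3 dx is n^15/15 · (log n)^3 (by repeated integration by parts; each step lowers the log-exponent and produces a relatively O(1/log n) correction). Hence S_n ~ n^15 · (log n)^3 / 5.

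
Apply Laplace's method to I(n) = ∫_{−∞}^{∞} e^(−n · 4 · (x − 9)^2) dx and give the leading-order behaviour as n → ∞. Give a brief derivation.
I(n) = sqrt(π/(4n))

Here φ(x) = 4 · (x − 9)^2 has its unique minimum at x* = 9 with φ(x*) = 0 and φ''(x*) = 8. Laplace's method gives
  I(n) ~ e^(−n φ(x*)) · sqrt(2π / (n · φ''(x*))) = sqrt(2π / (8n)) = sqrt(π/(4n)).
This is exact: substituting u = (x − 9)·sqrt(4n) gives I(n) = (1/sqrt(4n)) ∫_{−∞}^{∞} e^(−u^2) du = sqrt(π/(4n)).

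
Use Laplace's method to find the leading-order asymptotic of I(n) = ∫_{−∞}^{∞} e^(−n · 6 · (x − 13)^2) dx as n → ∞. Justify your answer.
I(n) = sqrt(π/(6n))

Here φ(x) = 6 · (x − 13)^2 has its unique minimum at x* = 13 with φ(x*) = 0 and φ''(x*) = 12. Laplace's method gives
  I(n) ~ e^(−n φ(x*)) · sqrt(2π / (n · φ''(x*))) = sqrt(2π / (12n)) = sqrt(π/(6n)).
This is exact: substituting u = (x − 13)·sqrt(6n) gives I(n) = (1/sqrt(6n)) ∫_{−∞}^{∞} e^(−u^2) du = sqrt(π/(6n)).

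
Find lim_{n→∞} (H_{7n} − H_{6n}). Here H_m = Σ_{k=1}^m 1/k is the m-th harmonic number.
lim = ln(7/6)

Euler-Maclaurin gives H_m = ln m + γ + 1/(2m) + O(1/m^2). The γ and O(1/m) terms cancel in the difference:
  H_{7n} − H_{6n} = ln(7n) − ln(6n) + O(1/n) = ln(7/6) + O(1/n).
Hence the limit is ln(7/6).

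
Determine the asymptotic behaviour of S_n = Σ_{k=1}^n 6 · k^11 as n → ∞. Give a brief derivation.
S_n ~ n^12 / 2

By integral comparison (Euler-Maclaurin), Σ_{k=1}^n 6 · k^11 = 6 · ∫_0^n x^11 dx + O(n^11) = 6 · n^12/12 = n^12 / 2 + O(n^11). (Equivalently, Faulhaber's formula gives the same leading term.)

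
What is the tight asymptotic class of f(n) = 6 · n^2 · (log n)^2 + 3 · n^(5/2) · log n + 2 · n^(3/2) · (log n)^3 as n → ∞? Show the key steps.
f(n) ∈ Θ(n^(5/2) · log n)

Compare the terms by growth order. For large n, n^a · (log n)^b dominates n^a' · (log n)^b' iff a > a', or (a = a' and b > b'). Ranking the 3 terms shows the dominant one is 3 · n^(5/2) · log n. Hence f(n) ∈ Θ(n^(5/2) · log n).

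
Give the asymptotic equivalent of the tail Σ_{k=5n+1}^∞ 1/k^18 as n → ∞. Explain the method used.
Σ_{k>5n} 1/k^18 ~ 1/(17 · (5n)^17)

Compare to the integral: ∫_{5n}^∞ x^(−18) dx = [−x^(−17)/17]_{5n}^∞ = 1/((18−1)·(5n)^17). Euler-Maclaurin then gives
  Σ_{k>5n} 1/k^18 = ∫_{5n}^∞ dx/x^18 − 1/(2·(5n)^18) + O(1/(5n)^19).
(Equivalently this is ζ(18) − Σ_{k≤5n} 1/k^18.)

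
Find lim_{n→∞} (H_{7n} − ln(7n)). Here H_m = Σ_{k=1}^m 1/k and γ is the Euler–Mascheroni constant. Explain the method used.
lim = γ

By Euler-Maclaurin, H_m = ln m + γ + O(1/m). So
  H_{7n} − ln(7n) = ln(7n) + γ − ln(7n) + O(1/n)
                       = ln(7/7) + γ + O(1/n).
Hence the limit is γ (since ln 1 = 0).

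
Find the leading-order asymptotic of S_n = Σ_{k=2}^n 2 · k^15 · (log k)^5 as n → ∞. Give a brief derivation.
S_n ~ n^16 · (log n)^5 / 8

By integral comparison, S_n = ∫_1^n 2 · x^15 · (log x)^5 dx + O(n^15 · (log n)^5). For the integral, the leading term of ∫_1^n x^15 (log x)^5 dx is n^16/16 · (log n)^5 (by repeated integration by parts; each step lowers the log-exponent and produces a relatively O(1/log n) correction). Hence S_n ~ n^16 · (log n)^5 / 8.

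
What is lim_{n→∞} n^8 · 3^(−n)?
lim = 0

Exponentials with base > 1 dominate every fixed polynomial: for any fixed c, n^c / 3^n → 0 as n → ∞ (e.g. by the ratio test, or by writing 3^n = e^(n ln 3) and noting e^(n ln 3) / n^c → ∞). Hence n^8 · 3^(−n) = n^8 / 3^n → 0.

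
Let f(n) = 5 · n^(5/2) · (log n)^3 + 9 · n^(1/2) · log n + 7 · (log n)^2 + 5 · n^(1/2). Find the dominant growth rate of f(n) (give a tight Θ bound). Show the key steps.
f(n) ∈ Θ(n^(5/2) · (log n)^3)

Compare the terms by growth order. For large n, n^a · (log n)^b dominates n^a' · (log n)^b' iff a > a', or (a = a' and b > b'). Ranking the 4 terms shows the dominant one is 5 · n^(5/2) · (log n)^3. Hence f(n) ∈ Θ(n^(5/2) · (log n)^3).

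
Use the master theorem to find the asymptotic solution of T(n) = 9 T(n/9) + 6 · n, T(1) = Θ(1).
T(n) = Θ(n log n)

log_9 9 = 1, and f(n) = 6 · n = Θ(n^(log_9 9)). This is Case 2 of the master theorem: T(n) = Θ(f(n) · log n) = Θ(n log n).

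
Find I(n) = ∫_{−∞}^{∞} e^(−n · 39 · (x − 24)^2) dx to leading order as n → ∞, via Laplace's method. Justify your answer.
I(n) = sqrt(π/(39n))

Here φ(x) = 39 · (x − 24)^2 has its unique minimum at x* = 24 with φ(x*) = 0 and φ''(x*) = 78. Laplace's method gives
  I(n) ~ e^(−n φ(x*)) · sqrt(2π / (n · φ''(x*))) = sqrt(2π / (78n)) = sqrt(π/(39n)).
This is exact: substituting u = (x − 24)·sqrt(39n) gives I(n) = (1/sqrt(39n)) ∫_{−∞}^{∞} e^(−u^2) du = sqrt(π/(39n)).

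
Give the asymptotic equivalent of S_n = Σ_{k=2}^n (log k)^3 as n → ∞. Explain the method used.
S_n ~ n · (log n)^3

By integral comparison, S_n = ∫_1^n (log x)^3 dx + O((log n)^3). For the integral, the leading term of ∫_1^n (log x)^3 dx is n · (log n)^3 (by repeated integration by parts; each step lowers the log-exponent and produces a relatively O(1/log n) correction). Hence S_n ~ n · (log n)^3.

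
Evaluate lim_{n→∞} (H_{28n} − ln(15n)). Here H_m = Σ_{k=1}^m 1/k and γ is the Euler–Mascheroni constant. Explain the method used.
lim = ln(28/15) + γ

By Euler-Maclaurin, H_m = ln m + γ + O(1/m). So
  H_{28n} − ln(15n) = ln(28n) + γ − ln(15n) + O(1/n)
                       = ln(28/15) + γ + O(1/n).
Hence the limit is ln(28/15) + γ.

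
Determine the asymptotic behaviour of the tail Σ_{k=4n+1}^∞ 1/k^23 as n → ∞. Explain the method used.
Σ_{k>4n} 1/k^23 ~ 1/(22 · (4n)^22)

Compare to the integral: ∫_{4n}^∞ x^(−23) dx = [−x^(−22)/22]_{4n}^∞ = 1/((23−1)·(4n)^22). Euler-Maclaurin then gives
  Σ_{k>4n} 1/k^23 = ∫_{4n}^∞ dx/x^23 − 1/(2·(4n)^23) + O(1/(4n)^24).
(Equivalently this is ζ(23) − Σ_{k≤4n} 1/k^23.)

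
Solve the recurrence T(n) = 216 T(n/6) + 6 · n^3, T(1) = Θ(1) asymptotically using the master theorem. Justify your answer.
T(n) = Θ(n^3 log n)

log_6 216 = 3, and f(n) = 6 · n^3 = Θ(n^(log_6 216)). This is Case 2 of the master theorem: T(n) = Θ(f(n) · log n) = Θ(n^3 log n).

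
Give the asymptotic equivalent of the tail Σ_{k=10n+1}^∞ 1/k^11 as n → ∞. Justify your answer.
Σ_{k>10n} 1/k^11 ~ 1/(10 · (10n)^10)

Compare to the integral: ∫_{10n}^∞ x^(−11) dx = [−x^(−10)/10]_{10n}^∞ = 1/((11−1)·(10n)^10). Euler-Maclaurin then gives
  Σ_{k>10n} 1/k^11 = ∫_{10n}^∞ dx/x^11 − 1/(2·(10n)^11) + O(1/(10n)^12).
(Equivalently this is ζ(11) − Σ_{k≤10n} 1/k^11.)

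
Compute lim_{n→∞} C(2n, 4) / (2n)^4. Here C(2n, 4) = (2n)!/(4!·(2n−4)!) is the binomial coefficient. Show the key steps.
lim = 1/4! = 1/24

With N = 2n → ∞: C(N, 4) / N^4 = [N(N−1)…(N−3)] / (4! · N^4) = (1/4!) · 1 · (1 − 1/(2n)) · (1 − 2/(2n)) · (1 − 3/(2n)). Each factor → 1 as N → ∞, so the limit is 1/4! = 1/24.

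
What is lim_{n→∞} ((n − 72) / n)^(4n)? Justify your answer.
lim = e^(−288)

Rewrite as (1 − 72/n)^(4n). By the standard limit (1 + x/n)^n → e^x, we have (1 − 72/n)^n → e^(−72), and raising to the 4th power gives e^(−288).
More precisely, ln[(1 − 72/n)^(4n)] = 4n · ln(1 − 72/n) = 4n · (-72/n + O(1/n^2)) = -288 + O(1/n) → -288.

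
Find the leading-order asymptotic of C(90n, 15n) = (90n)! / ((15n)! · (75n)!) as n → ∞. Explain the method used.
C(90n, 15n) ~ (46656/3125)^(15n) · sqrt(3/(5π·15n))

Write N = 15n. Apply Stirling to each factorial:
  (6N)! ~ sqrt(2π·6N) · (6N/e)^(6N),
  N! ~ sqrt(2π N) · (N/e)^N,
  (5N)! ~ sqrt(2π·5N) · (5N/e)^(5N).
The exponential factors combine to (6N)^(6N) / (N^N · (5N)^(5N)) = 6^(6N)/5^(5N) = (6^6/5^5)^N = (46656/3125)^N.
The square-root prefactors combine to sqrt(2π·6N) / (sqrt(2π N)·sqrt(2π·5N)) = sqrt(6 / (2π·5·N)) = sqrt(3/(5π·15n)).
Substituting N = 15n: C(90n, 15n) ~ (46656/3125)^(15n) · sqrt(3/(5π·15n)).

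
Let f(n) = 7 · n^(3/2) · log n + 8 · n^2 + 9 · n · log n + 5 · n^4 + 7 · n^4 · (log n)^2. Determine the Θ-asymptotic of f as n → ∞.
f(n) ∈ Θ(n^4 · (log n)^2)

Compare the terms by growth order. For large n, n^a · (log n)^b dominates n^a' · (log n)^b' iff a > a', or (a = a' and b > b'). Ranking the 5 terms shows the dominant one is 7 · n^4 · (log n)^2. Hence f(n) ∈ Θ(n^4 · (log n)^2).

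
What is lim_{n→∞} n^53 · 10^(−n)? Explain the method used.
lim = 0

Exponentials with base > 1 dominate every fixed polynomial: for any fixed c, n^c / 10^n → 0 as n → ∞ (e.g. by the ratio test, or by writing 10^n = e^(n ln 10) and noting e^(n ln 10) / n^c → ∞). Hence n^53 · 10^(−n) = n^53 / 10^n → 0.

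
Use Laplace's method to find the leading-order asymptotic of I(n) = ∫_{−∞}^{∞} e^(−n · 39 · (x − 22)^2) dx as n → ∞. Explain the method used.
I(n) = sqrt(π/(39n))

Here φ(x) = 39 · (x − 22)^2 has its unique minimum at x* = 22 with φ(x*) = 0 and φ''(x*) = 78. Laplace's method gives
  I(n) ~ e^(−n φ(x*)) · sqrt(2π / (n · φ''(x*))) = sqrt(2π / (78n)) = sqrt(π/(39n)).
This is exact: substituting u = (x − 22)·sqrt(39n) gives I(n) = (1/sqrt(39n)) ∫_{−∞}^{∞} e^(−u^2) du = sqrt(π/(39n)).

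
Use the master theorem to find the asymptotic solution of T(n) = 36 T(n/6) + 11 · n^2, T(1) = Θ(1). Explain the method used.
T(n) = Θ(n^2 log n)

log_6 36 = 2, and f(n) = 11 · n^2 = Θ(n^(log_6 36)). This is Case 2 of the master theorem: T(n) = Θ(f(n) · log n) = Θ(n^2 log n).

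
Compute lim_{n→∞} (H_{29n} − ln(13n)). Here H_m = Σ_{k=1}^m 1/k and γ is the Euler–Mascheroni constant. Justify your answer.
lim = ln(29/13) + γ

By Euler-Maclaurin, H_m = ln m + γ + O(1/m). So
  H_{29n} − ln(13n) = ln(29n) + γ − ln(13n) + O(1/n)
                       = ln(29/13) + γ + O(1/n).
Hence the limit is ln(29/13) + γ.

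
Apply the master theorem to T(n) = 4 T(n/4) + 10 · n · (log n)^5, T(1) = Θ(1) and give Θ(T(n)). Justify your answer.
T(n) = Θ(n · (log n)^6)

Here log_4 4 = 1 and f(n) = 10 · n · (log n)^5 = Θ(n^(log_4 4) · (log n)^5). This is the extended Case 2 of the master theorem (f matches the critical exponent up to log factors), giving T(n) = Θ(n^(log_4 4) · (log n)^(5+1)) = Θ(n · (log n)^6).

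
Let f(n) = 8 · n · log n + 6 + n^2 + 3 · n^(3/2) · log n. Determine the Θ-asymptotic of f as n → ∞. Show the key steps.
f(n) ∈ Θ(n^2)

Compare the terms by growth order. For large n, n^a · (log n)^b dominates n^a' · (log n)^b' iff a > a', or (a = a' and b > b'). Ranking the 4 terms shows the dominant one is n^2. Hence f(n) ∈ Θ(n^2).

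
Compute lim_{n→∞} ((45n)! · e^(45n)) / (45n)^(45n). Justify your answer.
lim = ∞

Stirling: (45n)! ~ sqrt(2π·45n) · (45n/e)^(45n). Hence
  (45n)! · e^(45n) / (45n)^(45n) ~ sqrt(2π·45n) = sqrt(2π·45) · sqrt(n) → ∞.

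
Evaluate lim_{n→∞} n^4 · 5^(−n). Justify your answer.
lim = 0

Exponentials with base > 1 dominate every fixed polynomial: for any fixed c, n^c / 5^n → 0 as n → ∞ (e.g. by the ratio test, or by writing 5^n = e^(n ln 5) and noting e^(n ln 5) / n^c → ∞). Hence n^4 · 5^(−n) = n^4 / 5^n → 0.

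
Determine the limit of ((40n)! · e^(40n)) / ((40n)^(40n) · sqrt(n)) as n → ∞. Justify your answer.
lim = sqrt(2π·40)

Stirling: (40n)! ~ sqrt(2π·40n) · (40n/e)^(40n). Hence
  (40n)! · e^(40n) / (40n)^(40n) ~ sqrt(2π·40n).
Dividing by sqrt(n): sqrt(2π·40n) / sqrt(n) = sqrt(2π·40) · n^((1−1)/2), so the limit is sqrt(2π·40).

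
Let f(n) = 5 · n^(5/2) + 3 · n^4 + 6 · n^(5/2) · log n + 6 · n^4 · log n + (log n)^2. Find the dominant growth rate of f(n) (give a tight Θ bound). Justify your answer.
f(n) ∈ Θ(n^4 · log n)

Compare the terms by growth order. For large n, n^a · (log n)^b dominates n^a' · (log n)^b' iff a > a', or (a = a' and b > b'). Ranking the 5 terms shows the dominant one is 6 · n^4 · log n. Hence f(n) ∈ Θ(n^4 · log n).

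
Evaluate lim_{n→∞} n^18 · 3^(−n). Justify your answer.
lim = 0

Exponentials with base > 1 dominate every fixed polynomial: for any fixed c, n^c / 3^n → 0 as n → ∞ (e.g. by the ratio test, or by writing 3^n = e^(n ln 3) and noting e^(n ln 3) / n^c → ∞). Hence n^18 · 3^(−n) = n^18 / 3^n → 0.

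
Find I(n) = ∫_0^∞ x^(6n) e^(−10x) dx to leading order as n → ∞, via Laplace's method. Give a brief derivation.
I(n) ~ (sqrt(2π·6n) / 10) · (6n/(10e))^(6n)

Write the integrand as exp(6n ln x − 10x) and set f(x) = 6n ln x − 10x. Then f'(x) = 6n/x − 10 = 0 at x* = 6n/10, and f''(x*) = −6n/x*^2 = −10^2/(6n). Laplace's method (interior maximum) gives
  I(n) ~ e^(f(x*)) · sqrt(2π / |f''(x*)|)
        = exp(6n ln(6n/10) − 6n) · sqrt(2π · 6n / 10^2)
        = (6n/10)^(6n) e^(−6n) · sqrt(2π·6n) / 10
        = (sqrt(2π·6n) / 10) · (6n/(10e))^(6n).
This matches Γ(6n+1)/10^(6n+1) with Stirling applied to Γ.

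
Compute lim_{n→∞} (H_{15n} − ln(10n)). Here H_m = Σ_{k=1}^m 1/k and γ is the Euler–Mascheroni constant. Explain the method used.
lim = ln(3/2) + γ

By Euler-Maclaurin, H_m = ln m + γ + O(1/m). So
  H_{15n} − ln(10n) = ln(15n) + γ − ln(10n) + O(1/n)
                       = ln(15/10) + γ + O(1/n).
Hence the limit is ln(15/10) + γ (= ln(3/2)).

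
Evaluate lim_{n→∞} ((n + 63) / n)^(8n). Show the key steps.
lim = e^504

Rewrite as (1 + 63/n)^(8n). By the standard limit (1 + x/n)^n → e^x, we have (1 + 63/n)^n → e^63, and raising to the 8th power gives e^504.
More precisely, ln[(1 + 63/n)^(8n)] = 8n · ln(1 + 63/n) = 8n · (63/n + O(1/n^2)) = 504 + O(1/n) → 504.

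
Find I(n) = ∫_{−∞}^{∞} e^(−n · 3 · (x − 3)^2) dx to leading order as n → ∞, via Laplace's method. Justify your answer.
I(n) = sqrt(π/(3n))

Here φ(x) = 3 · (x − 3)^2 has its unique minimum at x* = 3 with φ(x*) = 0 and φ''(x*) = 6. Laplace's method gives
  I(n) ~ e^(−n φ(x*)) · sqrt(2π / (n · φ''(x*))) = sqrt(2π / (6n)) = sqrt(π/(3n)).
This is exact: substituting u = (x − 3)·sqrt(3n) gives I(n) = (1/sqrt(3n)) ∫_{−∞}^{∞} e^(−u^2) du = sqrt(π/(3n)).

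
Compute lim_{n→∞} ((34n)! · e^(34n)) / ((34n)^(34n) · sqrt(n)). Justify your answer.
lim = sqrt(2π·34)

Stirling: (34n)! ~ sqrt(2π·34n) · (34n/e)^(34n). Hence
  (34n)! · e^(34n) / (34n)^(34n) ~ sqrt(2π·34n).
Dividing by sqrt(n): sqrt(2π·34n) / sqrt(n) = sqrt(2π·34) · n^((1−1)/2), so the limit is sqrt(2π·34).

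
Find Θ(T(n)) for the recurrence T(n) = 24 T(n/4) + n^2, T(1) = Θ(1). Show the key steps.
T(n) = Θ(n^(log_4 24))

Master theorem: compare f(n) = n^2 to n^(log_4 24) where log_4 24 ≈ 2.292. Since 2 < log_4 24, we have f(n) = O(n^(log_4 24 − ε)) for some ε > 0 — Case 1. Hence T(n) = Θ(n^(log_4 24)).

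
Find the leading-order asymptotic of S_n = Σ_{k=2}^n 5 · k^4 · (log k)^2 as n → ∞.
S_n ~ n^5 · (log n)^2

By integral comparison, S_n = ∫_1^n 5 · x^4 · (log x)^2 dx + O(n^4 · (log n)^2). For the integral, the leading term of ∫_1^n x^4 (log x)^2 dx is n^5/5 · (log n)^2 (by repeated integration by parts; each step lowers the log-exponent and produces a relatively O(1/log n) correction). Hence S_n ~ n^5 · (log n)^2.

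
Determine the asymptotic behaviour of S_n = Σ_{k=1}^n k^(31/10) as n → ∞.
S_n ~ (10/41) · n^(41/10)

Integral comparison: Σ_{k=1}^n k^(31/10) = ∫_0^n x^(31/10) dx + O(n^(31/10)). The integral is n^(1 + 31/10) / (1 + 31/10) = n^((31+10)/10) / ((31+10)/10) = (10/41) · n^(41/10).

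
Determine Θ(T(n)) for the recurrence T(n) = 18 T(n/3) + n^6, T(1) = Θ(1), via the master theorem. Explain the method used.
T(n) = Θ(n^6)

log_3 18 ≈ 2.631. f(n) = n^6 dominates n^(log_3 18) since 6 > 2.631, and the regularity condition a·f(n/b) = 18·(n/3)^6 = (18/729)·n^6 ≤ c·f(n) holds with c = 18/729 ≈ 0.0247 < 1. So this is Case 3: T(n) = Θ(f(n)) = Θ(n^6).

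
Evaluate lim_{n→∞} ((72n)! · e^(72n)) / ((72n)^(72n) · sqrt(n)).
lim = sqrt(2π·72)

Stirling: (72n)! ~ sqrt(2π·72n) · (72n/e)^(72n). Hence
  (72n)! · e^(72n) / (72n)^(72n) ~ sqrt(2π·72n).
Dividing by sqrt(n): sqrt(2π·72n) / sqrt(n) = sqrt(2π·72) · n^((1−1)/2), so the limit is sqrt(2π·72).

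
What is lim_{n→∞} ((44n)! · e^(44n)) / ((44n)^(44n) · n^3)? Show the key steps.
lim = 0

Stirling: (44n)! ~ sqrt(2π·44n) · (44n/e)^(44n). Hence
  (44n)! · e^(44n) / (44n)^(44n) ~ sqrt(2π·44n).
Dividing by n^3: sqrt(2π·44n) / n^3 = sqrt(2π·44) · n^((1−6)/2), so the expression behaves like sqrt(2π·44) · n^((1−6)/2) → 0.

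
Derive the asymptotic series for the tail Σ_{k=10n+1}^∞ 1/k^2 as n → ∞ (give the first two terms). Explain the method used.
Σ_{k>10n} 1/k^2 = 1/(1 · (10n)) − 1/(2 · (10n)^2) + O(1/(10n)^3)

Compare to the integral: ∫_{10n}^∞ x^(−2) dx = [−x^(−1)/1]_{10n}^∞ = 1/((2−1)·(10n)). The Euler-Maclaurin correction adds −f(10n)/2 = −1/(2·(10n)^2). Euler-Maclaurin then gives
  Σ_{k>10n} 1/k^2 = ∫_{10n}^∞ dx/x^2 − 1/(2·(10n)^2) + O(1/(10n)^3).
(Equivalently this is ζ(2) − Σ_{k≤10n} 1/k^2.)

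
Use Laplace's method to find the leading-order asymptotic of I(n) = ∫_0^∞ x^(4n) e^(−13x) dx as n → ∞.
I(n) ~ (sqrt(2π·4n) / 13) · (4n/(13e))^(4n)

Write the integrand as exp(4n ln x − 13x) and set f(x) = 4n ln x − 13x. Then f'(x) = 4n/x − 13 = 0 at x* = 4n/13, and f''(x*) = −4n/x*^2 = −13^2/(4n). Laplace's method (interior maximum) gives
  I(n) ~ e^(f(x*)) · sqrt(2π / |f''(x*)|)
        = exp(4n ln(4n/13) − 4n) · sqrt(2π · 4n / 13^2)
        = (4n/13)^(4n) e^(−4n) · sqrt(2π·4n) / 13
        = (sqrt(2π·4n) / 13) · (4n/(13e))^(4n).
This matches Γ(4n+1)/13^(4n+1) with Stirling applied to Γ.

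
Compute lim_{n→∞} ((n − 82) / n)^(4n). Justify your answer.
lim = e^(−328)

Rewrite as (1 − 82/n)^(4n). By the standard limit (1 + x/n)^n → e^x, we have (1 − 82/n)^n → e^(−82), and raising to the 4th power gives e^(−328).
More precisely, ln[(1 − 82/n)^(4n)] = 4n · ln(1 − 82/n) = 4n · (-82/n + O(1/n^2)) = -328 + O(1/n) → -328.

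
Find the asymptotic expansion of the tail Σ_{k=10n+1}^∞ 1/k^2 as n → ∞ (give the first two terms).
Σ_{k>10n} 1/k^2 = 1/(1 · (10n)) − 1/(2 · (10n)^2) + O(1/(10n)^3)

Compare to the integral: ∫_{10n}^∞ x^(−2) dx = [−x^(−1)/1]_{10n}^∞ = 1/((2−1)·(10n)). The Euler-Maclaurin correction adds −f(10n)/2 = −1/(2·(10n)^2). Euler-Maclaurin then gives
  Σ_{k>10n} 1/k^2 = ∫_{10n}^∞ dx/x^2 − 1/(2·(10n)^2) + O(1/(10n)^3).
(Equivalently this is ζ(2) − Σ_{k≤10n} 1/k^2.)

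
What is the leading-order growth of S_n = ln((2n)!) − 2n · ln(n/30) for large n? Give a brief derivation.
S_n ~ 2n · (ln 60 − 1) + O(ln n)

Stirling: ln((2n)!) = 2n ln(2n) − 2n + O(ln n).
  S_n = 2n ln(2n) − 2n − 2n ln(n/30) + O(ln n)
      = 2n ln(2n) − 2n ln n + 2n ln 30 − 2n + O(ln n)
      = 2n ln 2 + 2n ln 30 − 2n + O(ln n)
      = 2n (ln 60 − 1) + O(ln n).
Numerically ln(60) − 1 ≈ 3.0943.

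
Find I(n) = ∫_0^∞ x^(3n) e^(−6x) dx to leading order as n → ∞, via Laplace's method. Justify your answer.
I(n) ~ (sqrt(2π·3n) / 6) · (3n/(6e))^(3n)

Write the integrand as exp(3n ln x − 6x) and set f(x) = 3n ln x − 6x. Then f'(x) = 3n/x − 6 = 0 at x* = 3n/6, and f''(x*) = −3n/x*^2 = −6^2/(3n). Laplace's method (interior maximum) gives
  I(n) ~ e^(f(x*)) · sqrt(2π / |f''(x*)|)
        = exp(3n ln(3n/6) − 3n) · sqrt(2π · 3n / 6^2)
        = (3n/6)^(3n) e^(−3n) · sqrt(2π·3n) / 6
        = (sqrt(2π·3n) / 6) · (3n/(6e))^(3n).
This matches Γ(3n+1)/6^(3n+1) with Stirling applied to Γ.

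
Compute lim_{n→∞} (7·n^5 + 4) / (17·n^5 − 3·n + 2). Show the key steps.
lim = 7/17

For large n the leading n^5 terms dominate both numerator and denominator. Dividing top and bottom by n^5, every other term tends to 0, leaving 7/17.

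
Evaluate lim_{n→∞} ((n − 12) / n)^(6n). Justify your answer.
lim = e^(−72)

Rewrite as (1 − 12/n)^(6n). By the standard limit (1 + x/n)^n → e^x, we have (1 − 12/n)^n → e^(−12), and raising to the 6th power gives e^(−72).
More precisely, ln[(1 − 12/n)^(6n)] = 6n · ln(1 − 12/n) = 6n · (-12/n + O(1/n^2)) = -72 + O(1/n) → -72.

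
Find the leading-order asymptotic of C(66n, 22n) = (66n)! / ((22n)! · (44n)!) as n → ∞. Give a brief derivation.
C(66n, 22n) ~ (27/4)^(22n) · sqrt(3/(4π·22n))

Write N = 22n. Apply Stirling to each factorial:
  (3N)! ~ sqrt(2π·3N) · (3N/e)^(3N),
  N! ~ sqrt(2π N) · (N/e)^N,
  (2N)! ~ sqrt(2π·2N) · (2N/e)^(2N).
The exponential factors combine to (3N)^(3N) / (N^N · (2N)^(2N)) = 3^(3N)/2^(2N) = (3^3/2^2)^N = (27/4)^N.
The square-root prefactors combine to sqrt(2π·3N) / (sqrt(2π N)·sqrt(2π·2N)) = sqrt(3 / (2π·2·N)) = sqrt(3/(4π·22n)).
Substituting N = 22n: C(66n, 22n) ~ (27/4)^(22n) · sqrt(3/(4π·22n)).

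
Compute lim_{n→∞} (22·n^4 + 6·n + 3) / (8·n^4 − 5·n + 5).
lim = 22/8 = 11/4

For large n the leading n^4 terms dominate both numerator and denominator. Dividing top and bottom by n^4, every other term tends to 0, leaving 22/8 = 11/4.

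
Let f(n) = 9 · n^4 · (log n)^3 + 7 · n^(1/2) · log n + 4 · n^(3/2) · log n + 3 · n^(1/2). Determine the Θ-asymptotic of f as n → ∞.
f(n) ∈ Θ(n^4 · (log n)^3)

Compare the terms by growth order. For large n, n^a · (log n)^b dominates n^a' · (log n)^b' iff a > a', or (a = a' and b > b'). Ranking the 4 terms shows the dominant one is 9 · n^4 · (log n)^3. Hence f(n) ∈ Θ(n^4 · (log n)^3).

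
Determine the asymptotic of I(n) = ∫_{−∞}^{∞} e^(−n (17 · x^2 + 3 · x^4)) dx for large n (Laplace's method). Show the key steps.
I(n) ~ sqrt(π/(17n))

φ(x) = 17 · x^2 + 3 · x^4 has its unique global minimum at x* = 0 (since φ'(x) = 34x + 12x^3 = 0 only at x = 0 for real x with both coefficients positive, and φ → ∞ as |x| → ∞). At x* = 0, φ(0) = 0 and φ''(0) = 34. Laplace's method then gives
  I(n) ~ sqrt(2π / (n · φ''(0))) · e^(−n φ(0)) = sqrt(2π / (34n)) = sqrt(π/(17n)).
The 3 · x^4 term contributes only at subleading order (an O(1/n) relative correction).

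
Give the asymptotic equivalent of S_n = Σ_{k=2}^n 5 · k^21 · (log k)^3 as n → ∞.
S_n ~ 5 · n^22 · (log n)^3 / 22

By integral comparison, S_n = ∫_1^n 5 · x^21 · (log x)^3 dx + O(n^21 · (log n)^3). For the integral, the leading term of ∫_1^n x^21 (log x)^3 dx is n^22/22 · (log n)^3 (by repeated integration by parts; each step lowers the log-exponent and produces a relatively O(1/log n) correction). Hence S_n ~ 5 · n^22 · (log n)^3 / 22.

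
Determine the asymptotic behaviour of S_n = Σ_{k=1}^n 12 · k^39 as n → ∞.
S_n ~ 3 · n^40 / 10

By integral comparison (Euler-Maclaurin), Σ_{k=1}^n 12 · k^39 = 12 · ∫_0^n x^39 dx + O(n^39) = 12 · n^40/40 = 3 · n^40 / 10 + O(n^39). (Equivalently, Faulhaber's formula gives the same leading term.)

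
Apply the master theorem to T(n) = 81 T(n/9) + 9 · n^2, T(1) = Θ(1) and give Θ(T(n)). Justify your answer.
T(n) = Θ(n^2 log n)

log_9 81 = 2, and f(n) = 9 · n^2 = Θ(n^(log_9 81)). This is Case 2 of the master theorem: T(n) = Θ(f(n) · log n) = Θ(n^2 log n).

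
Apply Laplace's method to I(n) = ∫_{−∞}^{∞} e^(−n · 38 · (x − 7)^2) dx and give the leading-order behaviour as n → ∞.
I(n) = sqrt(π/(38n))

Here φ(x) = 38 · (x − 7)^2 has its unique minimum at x* = 7 with φ(x*) = 0 and φ''(x*) = 76. Laplace's method gives
  I(n) ~ e^(−n φ(x*)) · sqrt(2π / (n · φ''(x*))) = sqrt(2π / (76n)) = sqrt(π/(38n)).
This is exact: substituting u = (x − 7)·sqrt(38n) gives I(n) = (1/sqrt(38n)) ∫_{−∞}^{∞} e^(−u^2) du = sqrt(π/(38n)).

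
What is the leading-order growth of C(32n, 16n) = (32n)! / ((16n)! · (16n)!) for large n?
C(32n, 16n) ~ (4)^(16n) · sqrt(1/(π·16n))

Write N = 16n. Apply Stirling to each factorial:
  (2N)! ~ sqrt(2π·2N) · (2N/e)^(2N),
  N! ~ sqrt(2π N) · (N/e)^N,
  (1N)! ~ sqrt(2π·1N) · (1N/e)^(1N).
The exponential factors combine to (2N)^(2N) / (N^N · (1N)^(1N)) = 2^(2N)/1^(1N) = (2^2/1^1)^N = (4)^N.
The square-root prefactors combine to sqrt(2π·2N) / (sqrt(2π N)·sqrt(2π·1N)) = sqrt(2 / (2π·1·N)) = sqrt(1/(π·16n)).
Substituting N = 16n: C(32n, 16n) ~ (4)^(16n) · sqrt(1/(π·16n)).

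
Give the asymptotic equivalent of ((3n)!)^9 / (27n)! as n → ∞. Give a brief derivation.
((3n)!)^9/(27n)! ~ ((2π·3n)^(8/2) / 3) · 9^(−9·3n)  →  0

Write N = 3n. Stirling: N! ~ sqrt(2π N)(N/e)^N and (9N)! ~ sqrt(2π·9N)·(9N/e)^(9N).
  (N!)^9/(9N)! ~ (2π N)^(9/2) (N/e)^(9N) / [sqrt(2π·9N) (9N/e)^(9N)]
     = (2π N)^(9/2) / sqrt(2π·9N) · (N/(9N))^(9N)
     = (2π N)^((9−1)/2) / 3 · 9^(−9N).
Since 9^9 > 1, the factor 9^(−9N) decays exponentially, so the ratio → 0. Substituting N = 3n gives the stated form.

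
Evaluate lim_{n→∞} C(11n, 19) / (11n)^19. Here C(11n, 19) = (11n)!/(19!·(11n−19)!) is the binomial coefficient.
lim = 1/19! = 1/121645100408832000

With N = 11n → ∞: C(N, 19) / N^19 = [N(N−1)…(N−18)] / (19! · N^19) = (1/19!) · 1 · (1 − 1/(11n)) · … · (1 − 18/(11n)). Each factor → 1 as N → ∞, so the limit is 1/19! = 1/121645100408832000.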